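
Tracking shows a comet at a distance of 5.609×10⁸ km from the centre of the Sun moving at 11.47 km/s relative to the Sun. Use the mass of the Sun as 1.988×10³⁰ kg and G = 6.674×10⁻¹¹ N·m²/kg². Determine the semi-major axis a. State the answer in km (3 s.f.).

μ = GM = 6.674×10⁻¹¹ × 1.988×10³⁰ = 1.327×10²⁰ m³/s².
r = 5.609×10¹¹ m.
Specific orbital energy ε = v²/2 − μ/r = (11470)²/2 − 1.327×10²⁰/5.609×10¹¹ = -1.708×10⁸ J/kg.
Since ε = −μ/(2a), a = −μ/(2ε) = 3.885×10¹¹ m = 3.8848×10⁸ km.

a ≈ 3.88×10⁸ km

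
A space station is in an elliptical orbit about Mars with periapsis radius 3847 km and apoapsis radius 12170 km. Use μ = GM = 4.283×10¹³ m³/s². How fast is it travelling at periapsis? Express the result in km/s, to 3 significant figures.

v ≈ 4.11 km/s

Semi-major axis a = (r_p + r_a)/2 = 8008.5 km = 8.008×10⁶ m.
Vis-viva: v² = μ(2/r − 1/a) = 4.283×10¹³ × (5.199×10⁻⁷ − 1.249×10⁻⁷) = 1.692×10⁷ m²/s².
v = 4113 m/s = 4.113 km/s.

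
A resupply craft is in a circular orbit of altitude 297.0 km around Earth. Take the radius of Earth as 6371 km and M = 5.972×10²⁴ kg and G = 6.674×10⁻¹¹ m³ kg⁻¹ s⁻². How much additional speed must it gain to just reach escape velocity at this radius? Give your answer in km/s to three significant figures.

μ = GM = 6.674×10⁻¹¹ × 5.972×10²⁴ = 3.986×10¹⁴ m³/s².
r = 6371 + 297.0 = 6668.0 km = 6.6680×10⁶ m.
Circular speed v_c = √(μ/r) = 7731 m/s.
Escape speed v_esc = √(2μ/r) = √2 × v_c = 10930 m/s.
Δv = v_esc − v_c = 3202 m/s = 3.202 km/s.

Δv ≈ 3.20 km/s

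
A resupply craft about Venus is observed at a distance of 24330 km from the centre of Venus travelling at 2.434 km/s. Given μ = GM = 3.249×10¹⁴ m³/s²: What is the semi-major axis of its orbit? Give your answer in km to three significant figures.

a ≈ 15600 km

r = 2.433×10⁷ m.
Vis-viva rearranged: 1/a = 2/r − v²/μ = 8.220×10⁻⁸ − 1.823×10⁻⁸ = 6.397×10⁻⁸ m⁻¹.
a = 1.563×10⁷ m = 15633 km.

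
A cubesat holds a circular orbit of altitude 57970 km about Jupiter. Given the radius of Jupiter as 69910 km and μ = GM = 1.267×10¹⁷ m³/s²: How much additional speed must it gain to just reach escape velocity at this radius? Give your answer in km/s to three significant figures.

r = 69910 + 57970 = 127880 km = 1.2788×10⁸ m.
Circular speed v_c = √(μ/r) = 31480 m/s.
Escape speed v_esc = √(2μ/r) = √2 × v_c = 44510 m/s.
Δv = v_esc − v_c = 13040 m/s = 13.04 km/s.

Δv ≈ 13.0 km/s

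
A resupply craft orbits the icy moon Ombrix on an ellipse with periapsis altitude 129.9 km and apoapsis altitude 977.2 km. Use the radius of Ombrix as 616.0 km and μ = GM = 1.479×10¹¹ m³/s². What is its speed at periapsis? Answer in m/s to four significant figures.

v ≈ 519.7 m/s

r_p = 616.0 + 129.9 = 745.90 km = 7.4590×10⁵ m.
r_a = 616.0 + 977.2 = 1593.2 km = 1.5932×10⁶ m.
Semi-major axis a = (r_p + r_a)/2 = 1169.5 km = 1.170×10⁶ m.
Vis-viva: v² = μ(2/r − 1/a) = 1.479×10¹¹ × (2.681×10⁻⁶ − 8.550×10⁻⁷) = 2.701×10⁵ m²/s².
v = 519.7 m/s.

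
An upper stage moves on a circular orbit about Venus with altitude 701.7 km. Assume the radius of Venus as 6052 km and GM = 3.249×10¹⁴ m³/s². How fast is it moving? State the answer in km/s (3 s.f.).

v ≈ 6.94 km/s

r = 6052 + 701.7 = 6753.7 km = 6.7537×10⁶ m.
For a circular orbit v = √(μ/r) = √(3.249×10¹⁴ / 6.754×10⁶) = √(4.811×10⁷) = 6936 m/s.
That is 6.936 km/s.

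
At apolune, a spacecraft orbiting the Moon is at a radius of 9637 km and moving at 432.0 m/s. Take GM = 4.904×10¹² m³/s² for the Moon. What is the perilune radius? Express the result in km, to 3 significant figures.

perilune radius ≈ 2160 km

r_a = 9.637×10⁶ m.
Specific energy ε = v²/2 − μ/r = -4.156×10⁵ J/kg, so a = −μ/(2ε) = 5.900×10⁶ m.
The apsides satisfy r_p + r_a = 2a, so the perilune radius is 2a − r_a = 2.164×10⁶ m = 2163.9 km.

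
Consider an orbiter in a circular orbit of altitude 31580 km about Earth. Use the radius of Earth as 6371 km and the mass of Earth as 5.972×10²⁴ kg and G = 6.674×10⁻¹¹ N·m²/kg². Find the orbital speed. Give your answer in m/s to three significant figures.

μ = GM = 6.674×10⁻¹¹ × 5.972×10²⁴ = 3.986×10¹⁴ m³/s².
r = 6371 + 31580 = 37951 km = 3.7951×10⁷ m.
For a circular orbit v = √(μ/r) = √(3.986×10¹⁴ / 3.795×10⁷) = √(1.050×10⁷) = 3241 m/s.

v ≈ 3240 m/s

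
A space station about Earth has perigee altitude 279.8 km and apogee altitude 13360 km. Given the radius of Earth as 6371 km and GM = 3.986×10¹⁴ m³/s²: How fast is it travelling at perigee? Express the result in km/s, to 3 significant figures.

r_p = 6371 + 279.8 = 6650.8 km = 6.6508×10⁶ m.
r_a = 6371 + 13360 = 19731 km = 1.9731×10⁷ m.
Semi-major axis a = (r_p + r_a)/2 = 13191 km = 1.319×10⁷ m.
Vis-viva: v² = μ(2/r − 1/a) = 3.986×10¹⁴ × (3.007×10⁻⁷ − 7.581×10⁻⁸) = 8.965×10⁷ m²/s².
v = 9468 m/s = 9.468 km/s.

v ≈ 9.47 km/s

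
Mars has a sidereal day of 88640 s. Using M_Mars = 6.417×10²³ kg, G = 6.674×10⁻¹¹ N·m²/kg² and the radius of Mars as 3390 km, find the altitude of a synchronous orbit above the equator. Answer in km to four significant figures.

μ = GM = 6.674×10⁻¹¹ × 6.417×10²³ = 4.283×10¹³ m³/s².
A synchronous orbit has period T, so by Kepler's third law a = (μT²/4π²)^(1/3).
μT²/4π² = 4.283×10¹³ × (8.864×10⁴)² / 39.48 = 8.524×10²¹ m³.
a = 2.043×10⁷ m = 20427 km.
Altitude h = a − R = 20427 − 3390 = 17037 km.

h_sync ≈ 17040 km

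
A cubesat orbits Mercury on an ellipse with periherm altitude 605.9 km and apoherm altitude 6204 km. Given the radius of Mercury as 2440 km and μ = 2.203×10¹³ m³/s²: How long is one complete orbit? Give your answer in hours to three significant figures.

T ≈ 5.25 hours

r_p = 2440 + 605.9 = 3045.9 km = 3.0459×10⁶ m.
r_a = 2440 + 6204 = 8644.0 km = 8.6440×10⁶ m.
Semi-major axis a = (r_p + r_a)/2 = (3045.9 + 8644.0)/2 = 5844.9 km = 5.845×10⁶ m.
By Kepler's third law T = 2π√(a³/μ) = 2π × 3.011×10³ = 1.892×10⁴ s.
= 5.255 hours.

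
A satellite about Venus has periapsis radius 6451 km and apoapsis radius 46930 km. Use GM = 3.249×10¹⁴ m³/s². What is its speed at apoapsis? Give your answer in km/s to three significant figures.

Semi-major axis a = (r_p + r_a)/2 = 26690 km = 2.669×10⁷ m.
Vis-viva: v² = μ(2/r − 1/a) = 3.249×10¹⁴ × (4.262×10⁻⁸ − 3.747×10⁻⁸) = 1.673×10⁶ m²/s².
v = 1294 m/s = 1.294 km/s.

v ≈ 1.29 km/s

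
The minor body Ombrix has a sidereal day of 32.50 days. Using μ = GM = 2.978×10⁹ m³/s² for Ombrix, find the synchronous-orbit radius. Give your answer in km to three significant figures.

r_sync ≈ 8410 km

T = 32.50 days = 2.808×10⁶ s.
A synchronous orbit has period T, so by Kepler's third law a = (μT²/4π²)^(1/3).
μT²/4π² = 2.978×10⁹ × (2.808×10⁶)² / 39.48 = 5.948×10²⁰ m³.
a = 8.410×10⁶ m = 8409.8 km.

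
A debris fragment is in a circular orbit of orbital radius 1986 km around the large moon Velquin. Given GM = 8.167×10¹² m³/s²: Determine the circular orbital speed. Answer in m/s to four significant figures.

v ≈ 2028 m/s

r = 1986 km = 1.986×10⁶ m.
For a circular orbit v = √(μ/r) = √(8.167×10¹² / 1.986×10⁶) = √(4.112×10⁶) = 2028 m/s.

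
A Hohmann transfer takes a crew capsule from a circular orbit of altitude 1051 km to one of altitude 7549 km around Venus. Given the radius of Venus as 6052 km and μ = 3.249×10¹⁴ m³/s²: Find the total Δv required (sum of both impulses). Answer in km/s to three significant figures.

r₁ = 6052 + 1051 = 7103.0 km = 7.1030×10⁶ m.
r₂ = 6052 + 7549 = 13601 km = 1.3601×10⁷ m.
Transfer ellipse a_t = (r₁ + r₂)/2 = 1.035×10⁷ m.
At r₁: circular v_c1 = √(μ/r₁) = 6763 m/s; transfer-periapsis v_p = √[μ(2/r₁ − 1/a_t)] = 7752 m/s.
Δv₁ = v_p − v_c1 = 989.0 m/s.
At r₂: circular v_c2 = √(μ/r₂) = 4888 m/s; transfer-apoapsis v_a = √[μ(2/r₂ − 1/a_t)] = 4049 m/s.
Δv₂ = v_c2 − v_a = 839.0 m/s.
Total Δv = Δv₁ + Δv₂ = 1828 m/s = 1.828 km/s.

Δv_total ≈ 1.83 km/s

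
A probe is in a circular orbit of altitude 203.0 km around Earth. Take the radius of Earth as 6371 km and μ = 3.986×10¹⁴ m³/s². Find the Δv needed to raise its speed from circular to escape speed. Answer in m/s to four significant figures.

r = 6371 + 203.0 = 6574.0 km = 6.5740×10⁶ m.
Circular speed v_c = √(μ/r) = 7787 m/s.
Escape speed v_esc = √(2μ/r) = √2 × v_c = 11010 m/s.
Δv = v_esc − v_c = 3225 m/s.

Δv ≈ 3225 m/s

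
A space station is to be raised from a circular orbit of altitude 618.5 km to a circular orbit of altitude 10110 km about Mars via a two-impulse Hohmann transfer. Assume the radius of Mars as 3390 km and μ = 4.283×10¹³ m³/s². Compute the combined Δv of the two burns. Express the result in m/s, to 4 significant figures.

r₁ = 3390 + 618.5 = 4008.5 km = 4.0085×10⁶ m.
r₂ = 3390 + 10110 = 13500 km = 1.3500×10⁷ m.
Transfer ellipse a_t = (r₁ + r₂)/2 = 8.754×10⁶ m.
At r₁: circular v_c1 = √(μ/r₁) = 3269 m/s; transfer-periapsis v_p = √[μ(2/r₁ − 1/a_t)] = 4059 m/s.
Δv₁ = v_p − v_c1 = 790.4 m/s.
At r₂: circular v_c2 = √(μ/r₂) = 1781 m/s; transfer-apoapsis v_a = √[μ(2/r₂ − 1/a_t)] = 1205 m/s.
Δv₂ = v_c2 − v_a = 575.9 m/s.
Total Δv = Δv₁ + Δv₂ = 1366 m/s.

Δv_total ≈ 1366 m/s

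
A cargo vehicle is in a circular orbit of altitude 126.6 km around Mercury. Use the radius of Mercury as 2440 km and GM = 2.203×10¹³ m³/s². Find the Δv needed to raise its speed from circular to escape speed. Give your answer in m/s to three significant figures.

r = 2440 + 126.6 = 2566.6 km = 2.5666×10⁶ m.
Circular speed v_c = √(μ/r) = 2930 m/s.
Escape speed v_esc = √(2μ/r) = √2 × v_c = 4143 m/s.
Δv = v_esc − v_c = 1214 m/s.

Δv ≈ 1210 m/s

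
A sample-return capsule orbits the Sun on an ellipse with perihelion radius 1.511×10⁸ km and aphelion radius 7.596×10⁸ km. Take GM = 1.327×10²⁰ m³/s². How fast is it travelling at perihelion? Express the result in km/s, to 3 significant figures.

Semi-major axis a = (r_p + r_a)/2 = 4.5535×10⁸ km = 4.554×10¹¹ m.
Vis-viva: v² = μ(2/r − 1/a) = 1.327×10²⁰ × (1.324×10⁻¹¹ − 2.196×10⁻¹²) = 1.465×10⁹ m²/s².
v = 38280 m/s = 38.28 km/s.

v ≈ 38.3 km/s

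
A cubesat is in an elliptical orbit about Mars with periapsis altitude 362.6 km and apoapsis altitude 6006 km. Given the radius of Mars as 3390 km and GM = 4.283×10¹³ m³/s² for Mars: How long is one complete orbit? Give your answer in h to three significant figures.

T ≈ 4.50 h

r_p = 3390 + 362.6 = 3752.6 km = 3.7526×10⁶ m.
r_a = 3390 + 6006 = 9396.0 km = 9.3960×10⁶ m.
Semi-major axis a = (r_p + r_a)/2 = (3752.6 + 9396.0)/2 = 6574.3 km = 6.574×10⁶ m.
By Kepler's third law T = 2π√(a³/μ) = 2π × 2.576×10³ = 1.618×10⁴ s.
= 4.495 h.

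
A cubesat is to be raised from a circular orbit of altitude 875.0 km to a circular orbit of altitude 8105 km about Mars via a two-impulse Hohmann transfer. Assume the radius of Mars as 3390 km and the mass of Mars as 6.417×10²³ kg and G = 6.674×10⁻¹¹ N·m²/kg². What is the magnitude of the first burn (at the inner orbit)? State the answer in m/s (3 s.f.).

μ = GM = 6.674×10⁻¹¹ × 6.417×10²³ = 4.283×10¹³ m³/s².
r₁ = 3390 + 875.0 = 4265.0 km = 4.2650×10⁶ m.
r₂ = 3390 + 8105 = 11495 km = 1.1495×10⁷ m.
Transfer ellipse a_t = (r₁ + r₂)/2 = 7.880×10⁶ m.
At r₁: circular v_c1 = √(μ/r₁) = 3169 m/s; transfer-periapsis v_p = √[μ(2/r₁ − 1/a_t)] = 3827 m/s.
Δv₁ = v_p − v_c1 = 658.5 m/s.

Δv ≈ 658 m/s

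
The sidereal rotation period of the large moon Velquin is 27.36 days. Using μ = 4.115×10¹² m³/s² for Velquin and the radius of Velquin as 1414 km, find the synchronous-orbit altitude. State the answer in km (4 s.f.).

h_sync ≈ 82100 km

T = 27.36 days = 2.364×10⁶ s.
A synchronous orbit has period T, so by Kepler's third law a = (μT²/4π²)^(1/3).
μT²/4π² = 4.115×10¹² × (2.364×10⁶)² / 39.48 = 5.825×10²³ m³.
a = 8.351×10⁷ m = 83513 km.
Altitude h = a − R = 83513 − 1414 = 82099 km.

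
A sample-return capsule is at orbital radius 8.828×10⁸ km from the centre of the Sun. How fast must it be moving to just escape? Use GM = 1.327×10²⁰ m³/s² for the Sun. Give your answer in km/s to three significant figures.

r = 8.828×10⁸ km = 8.828×10¹¹ m.
Escape speed v_esc = √(2μ/r) = √(2 × 1.327×10²⁰ / 8.828×10¹¹) = √(3.006×10⁸) = 17340 m/s.
= 17.34 km/s.

v_esc ≈ 17.3 km/s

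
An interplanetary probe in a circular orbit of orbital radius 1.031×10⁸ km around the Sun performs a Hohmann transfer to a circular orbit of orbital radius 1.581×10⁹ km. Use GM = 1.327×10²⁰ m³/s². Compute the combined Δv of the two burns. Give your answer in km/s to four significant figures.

Δv_total ≈ 19.24 km/s

r₁ = 1.031×10⁸ km = 1.031×10¹¹ m.
r₂ = 1.581×10⁹ km = 1.581×10¹² m.
Transfer ellipse a_t = (r₁ + r₂)/2 = 8.420×10¹¹ m.
At r₁: circular v_c1 = √(μ/r₁) = 35880 m/s; transfer-perihelion v_p = √[μ(2/r₁ − 1/a_t)] = 49160 m/s.
Δv₁ = v_p − v_c1 = 13280 m/s.
At r₂: circular v_c2 = √(μ/r₂) = 9162 m/s; transfer-aphelion v_a = √[μ(2/r₂ − 1/a_t)] = 3206 m/s.
Δv₂ = v_c2 − v_a = 5956 m/s.
Total Δv = Δv₁ + Δv₂ = 19240 m/s = 19.24 km/s.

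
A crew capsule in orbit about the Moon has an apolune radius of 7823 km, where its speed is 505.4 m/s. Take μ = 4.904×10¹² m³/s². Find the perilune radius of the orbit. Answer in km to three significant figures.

perilune radius ≈ 2000 km

r_a = 7.823×10⁶ m.
Specific energy ε = v²/2 − μ/r = -4.992×10⁵ J/kg, so a = −μ/(2ε) = 4.912×10⁶ m.
The apsides satisfy r_p + r_a = 2a, so the perilune radius is 2a − r_a = 2.002×10⁶ m = 2001.6 km.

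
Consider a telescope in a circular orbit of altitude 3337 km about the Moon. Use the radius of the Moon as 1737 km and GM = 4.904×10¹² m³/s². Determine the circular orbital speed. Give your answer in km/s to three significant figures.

v ≈ 0.983 km/s

r = 1737 + 3337 = 5074.0 km = 5.0740×10⁶ m.
For a circular orbit v = √(μ/r) = √(4.904×10¹² / 5.074×10⁶) = √(9.665×10⁵) = 983.1 m/s.
That is 0.9831 km/s.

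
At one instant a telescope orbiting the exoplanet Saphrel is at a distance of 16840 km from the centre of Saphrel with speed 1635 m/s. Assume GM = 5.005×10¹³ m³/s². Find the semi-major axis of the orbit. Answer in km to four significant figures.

a ≈ 15300 km

r = 1.684×10⁷ m.
Vis-viva rearranged: 1/a = 2/r − v²/μ = 1.188×10⁻⁷ − 5.341×10⁻⁸ = 6.535×10⁻⁸ m⁻¹.
a = 1.530×10⁷ m = 15301 km.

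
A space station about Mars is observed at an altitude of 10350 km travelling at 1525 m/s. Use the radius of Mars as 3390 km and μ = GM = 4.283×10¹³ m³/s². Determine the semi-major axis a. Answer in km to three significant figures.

a ≈ 11000 km

r = 3390 + 10350 = 13740 km = 1.374×10⁷ m.
Specific orbital energy ε = v²/2 − μ/r = (1525)²/2 − 4.283×10¹³/1.374×10⁷ = -1.954×10⁶ J/kg.
Since ε = −μ/(2a), a = −μ/(2ε) = 1.096×10⁷ m = 10958 km.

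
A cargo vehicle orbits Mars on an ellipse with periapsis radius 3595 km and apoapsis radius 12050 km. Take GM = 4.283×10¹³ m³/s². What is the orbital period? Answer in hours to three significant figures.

T ≈ 5.83 hours

Semi-major axis a = (r_p + r_a)/2 = (3595.0 + 12050)/2 = 7822.5 km = 7.822×10⁶ m.
By Kepler's third law T = 2π√(a³/μ) = 2π × 3.343×10³ = 2.101×10⁴ s.
= 5.835 hours.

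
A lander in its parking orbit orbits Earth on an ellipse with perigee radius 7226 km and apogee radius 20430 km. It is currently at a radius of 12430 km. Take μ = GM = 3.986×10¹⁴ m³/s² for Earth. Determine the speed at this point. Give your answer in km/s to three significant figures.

v ≈ 5.94 km/s

Semi-major axis a = (r_p + r_a)/2 = 13828 km = 1.383×10⁷ m.
Vis-viva: v² = μ(2/r − 1/a) = 3.986×10¹⁴ × (1.609×10⁻⁷ − 7.232×10⁻⁸) = 3.531×10⁷ m²/s².
v = 5942 m/s = 5.942 km/s.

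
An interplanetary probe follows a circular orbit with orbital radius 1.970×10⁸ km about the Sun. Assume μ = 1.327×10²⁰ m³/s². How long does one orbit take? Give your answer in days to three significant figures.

T ≈ 552 days

r = 1.970×10⁸ km = 1.970×10¹¹ m.
Kepler's third law: T = 2π√(r³/μ) = 2π√((1.970×10¹¹)³ / 1.327×10²⁰).
r³/μ = 5.761×10¹³ s², so T = 2π × 7.590×10⁶ = 4.769×10⁷ s.
Converting: 4.769×10⁷ s ÷ 86400 = 552.0 days.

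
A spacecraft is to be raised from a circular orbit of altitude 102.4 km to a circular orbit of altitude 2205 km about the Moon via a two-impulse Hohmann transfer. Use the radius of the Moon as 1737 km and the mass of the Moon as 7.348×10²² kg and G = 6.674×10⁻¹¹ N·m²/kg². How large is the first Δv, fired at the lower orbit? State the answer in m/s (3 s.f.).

Δv ≈ 274 m/s

μ = GM = 6.674×10⁻¹¹ × 7.348×10²² = 4.904×10¹² m³/s².
r₁ = 1737 + 102.4 = 1839.4 km = 1.8394×10⁶ m.
r₂ = 1737 + 2205 = 3942.0 km = 3.9420×10⁶ m.
Transfer ellipse a_t = (r₁ + r₂)/2 = 2.891×10⁶ m.
At r₁: circular v_c1 = √(μ/r₁) = 1633 m/s; transfer-perilune v_p = √[μ(2/r₁ − 1/a_t)] = 1907 m/s.
Δv₁ = v_p − v_c1 = 273.9 m/s.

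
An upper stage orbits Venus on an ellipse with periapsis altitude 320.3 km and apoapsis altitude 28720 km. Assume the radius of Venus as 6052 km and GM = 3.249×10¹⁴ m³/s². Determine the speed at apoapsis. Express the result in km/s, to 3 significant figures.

r_p = 6052 + 320.3 = 6372.3 km = 6.3723×10⁶ m.
r_a = 6052 + 28720 = 34772 km = 3.4772×10⁷ m.
Semi-major axis a = (r_p + r_a)/2 = 20572 km = 2.057×10⁷ m.
Vis-viva: v² = μ(2/r − 1/a) = 3.249×10¹⁴ × (5.752×10⁻⁸ − 4.861×10⁻⁸) = 2.894×10⁶ m²/s².
v = 1701 m/s = 1.701 km/s.

v ≈ 1.70 km/s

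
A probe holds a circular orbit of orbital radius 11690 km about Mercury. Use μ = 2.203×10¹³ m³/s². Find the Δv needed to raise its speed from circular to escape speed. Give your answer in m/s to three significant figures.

r = 11690 km = 1.169×10⁷ m.
Circular speed v_c = √(μ/r) = 1373 m/s.
Escape speed v_esc = √(2μ/r) = √2 × v_c = 1941 m/s.
Δv = v_esc − v_c = 568.6 m/s.

Δv ≈ 569 m/s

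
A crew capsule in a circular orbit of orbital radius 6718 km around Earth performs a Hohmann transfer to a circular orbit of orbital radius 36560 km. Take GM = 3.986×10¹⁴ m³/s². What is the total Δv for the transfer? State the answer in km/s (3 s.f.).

r₁ = 6718 km = 6.718×10⁶ m.
r₂ = 36560 km = 3.656×10⁷ m.
Transfer ellipse a_t = (r₁ + r₂)/2 = 2.164×10⁷ m.
At r₁: circular v_c1 = √(μ/r₁) = 7703 m/s; transfer-perigee v_p = √[μ(2/r₁ − 1/a_t)] = 10010 m/s.
Δv₁ = v_p − v_c1 = 2309 m/s.
At r₂: circular v_c2 = √(μ/r₂) = 3302 m/s; transfer-apogee v_a = √[μ(2/r₂ − 1/a_t)] = 1840 m/s.
Δv₂ = v_c2 − v_a = 1462 m/s.
Total Δv = Δv₁ + Δv₂ = 3772 m/s = 3.772 km/s.

Δv_total ≈ 3.77 km/s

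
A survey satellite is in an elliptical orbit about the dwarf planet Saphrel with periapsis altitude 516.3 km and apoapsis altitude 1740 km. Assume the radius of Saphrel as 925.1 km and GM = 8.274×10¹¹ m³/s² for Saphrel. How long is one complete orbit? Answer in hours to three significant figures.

T ≈ 5.65 hours

r_p = 925.1 + 516.3 = 1441.4 km = 1.4414×10⁶ m.
r_a = 925.1 + 1740 = 2665.1 km = 2.6651×10⁶ m.
Semi-major axis a = (r_p + r_a)/2 = (1441.4 + 2665.1)/2 = 2053.2 km = 2.053×10⁶ m.
By Kepler's third law T = 2π√(a³/μ) = 2π × 3.234×10³ = 2.032×10⁴ s.
= 5.645 hours.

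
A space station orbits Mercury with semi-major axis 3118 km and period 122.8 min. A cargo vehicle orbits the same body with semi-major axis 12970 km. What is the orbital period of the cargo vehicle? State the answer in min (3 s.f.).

T₂ ≈ 1040 min

Kepler's third law: T² ∝ a³, so T₂ = T₁ (a₂/a₁)^(3/2).
a₂/a₁ = 4.160, (a₂/a₁)^(3/2) = 8.484.
T₂ = 122.8 × 8.484 = 1042 min.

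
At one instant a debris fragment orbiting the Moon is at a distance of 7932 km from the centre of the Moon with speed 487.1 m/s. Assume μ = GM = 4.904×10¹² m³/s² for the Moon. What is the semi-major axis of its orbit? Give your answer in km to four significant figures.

r = 7.932×10⁶ m.
Vis-viva rearranged: 1/a = 2/r − v²/μ = 2.521×10⁻⁷ − 4.838×10⁻⁸ = 2.038×10⁻⁷ m⁻¹.
a = 4.908×10⁶ m = 4907.7 km.

a ≈ 4908 km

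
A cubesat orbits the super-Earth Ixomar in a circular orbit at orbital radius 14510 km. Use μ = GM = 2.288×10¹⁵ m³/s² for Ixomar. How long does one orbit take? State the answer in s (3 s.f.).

T ≈ 7260 s

r = 14510 km = 1.451×10⁷ m.
Kepler's third law: T = 2π√(r³/μ) = 2π√((1.451×10⁷)³ / 2.288×10¹⁵).
r³/μ = 1.335×10⁶ s², so T = 2π × 1.156×10³ = 7.260×10³ s.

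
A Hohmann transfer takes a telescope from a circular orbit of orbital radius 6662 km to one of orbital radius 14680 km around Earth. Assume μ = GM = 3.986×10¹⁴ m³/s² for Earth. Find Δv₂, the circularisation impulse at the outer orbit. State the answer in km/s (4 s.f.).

r₁ = 6662 km = 6.662×10⁶ m.
r₂ = 14680 km = 1.468×10⁷ m.
Transfer ellipse a_t = (r₁ + r₂)/2 = 1.067×10⁷ m.
At r₁: circular v_c1 = √(μ/r₁) = 7735 m/s; transfer-perigee v_p = √[μ(2/r₁ − 1/a_t)] = 9072 m/s.
At r₂: circular v_c2 = √(μ/r₂) = 5211 m/s; transfer-apogee v_a = √[μ(2/r₂ − 1/a_t)] = 4117 m/s.
Δv₂ = v_c2 − v_a = 1094 m/s.
= 1.094 km/s.

Δv ≈ 1.094 km/s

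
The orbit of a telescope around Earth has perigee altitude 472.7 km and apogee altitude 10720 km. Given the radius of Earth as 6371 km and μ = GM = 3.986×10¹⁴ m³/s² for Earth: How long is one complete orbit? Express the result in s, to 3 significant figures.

r_p = 6371 + 472.7 = 6843.7 km = 6.8437×10⁶ m.
r_a = 6371 + 10720 = 17091 km = 1.7091×10⁷ m.
Semi-major axis a = (r_p + r_a)/2 = (6843.7 + 17091)/2 = 11967 km = 1.197×10⁷ m.
By Kepler's third law T = 2π√(a³/μ) = 2π × 2.074×10³ = 1.303×10⁴ s.

T ≈ 13000 s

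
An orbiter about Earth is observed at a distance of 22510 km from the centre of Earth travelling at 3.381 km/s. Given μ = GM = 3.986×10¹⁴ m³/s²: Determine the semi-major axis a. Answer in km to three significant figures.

r = 2.251×10⁷ m.
Specific orbital energy ε = v²/2 − μ/r = (3381)²/2 − 3.986×10¹⁴/2.251×10⁷ = -1.199×10⁷ J/kg.
Since ε = −μ/(2a), a = −μ/(2ε) = 1.662×10⁷ m = 16619 km.

a ≈ 16600 km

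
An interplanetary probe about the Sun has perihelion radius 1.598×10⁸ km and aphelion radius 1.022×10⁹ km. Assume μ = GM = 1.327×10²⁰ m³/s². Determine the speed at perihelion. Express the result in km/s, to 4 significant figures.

Semi-major axis a = (r_p + r_a)/2 = 5.9090×10⁸ km = 5.909×10¹¹ m.
Vis-viva: v² = μ(2/r − 1/a) = 1.327×10²⁰ × (1.252×10⁻¹¹ − 1.692×10⁻¹²) = 1.436×10⁹ m²/s².
v = 37900 m/s = 37.90 km/s.

v ≈ 37.90 km/s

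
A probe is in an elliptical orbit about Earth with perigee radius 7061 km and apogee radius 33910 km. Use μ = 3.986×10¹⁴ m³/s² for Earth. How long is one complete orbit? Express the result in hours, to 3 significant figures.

Semi-major axis a = (r_p + r_a)/2 = (7061.0 + 33910)/2 = 20486 km = 2.049×10⁷ m.
By Kepler's third law T = 2π√(a³/μ) = 2π × 4.644×10³ = 2.918×10⁴ s.
= 8.105 hours.

T ≈ 8.11 hours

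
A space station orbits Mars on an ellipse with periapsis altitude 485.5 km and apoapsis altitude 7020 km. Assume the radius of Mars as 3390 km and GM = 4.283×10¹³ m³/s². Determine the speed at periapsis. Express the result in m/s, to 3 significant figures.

r_p = 3390 + 485.5 = 3875.5 km = 3.8755×10⁶ m.
r_a = 3390 + 7020 = 10410 km = 1.0410×10⁷ m.
Semi-major axis a = (r_p + r_a)/2 = 7142.8 km = 7.143×10⁶ m.
Vis-viva: v² = μ(2/r − 1/a) = 4.283×10¹³ × (5.161×10⁻⁷ − 1.400×10⁻⁷) = 1.611×10⁷ m²/s².
v = 4013 m/s.

v ≈ 4010 m/s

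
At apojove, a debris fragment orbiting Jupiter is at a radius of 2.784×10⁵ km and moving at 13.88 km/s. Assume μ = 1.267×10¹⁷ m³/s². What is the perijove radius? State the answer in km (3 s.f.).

r_a = 2.784×10⁸ m.
Specific energy ε = v²/2 − μ/r = -3.588×10⁸ J/kg, so a = −μ/(2ε) = 1.766×10⁸ m.
The apsides satisfy r_p + r_a = 2a, so the perijove radius is 2a − r_a = 7.475×10⁷ m = 74748 km.

perijove radius ≈ 74700 km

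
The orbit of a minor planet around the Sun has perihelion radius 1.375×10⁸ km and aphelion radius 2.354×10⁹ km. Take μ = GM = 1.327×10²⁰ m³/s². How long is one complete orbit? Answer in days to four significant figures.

Semi-major axis a = (r_p + r_a)/2 = (1.3750×10⁸ + 2.3540×10⁹)/2 = 1.2458×10⁹ km = 1.246×10¹² m.
By Kepler's third law T = 2π√(a³/μ) = 2π × 1.207×10⁸ = 7.584×10⁸ s.
= 8778 days.

T ≈ 8778 days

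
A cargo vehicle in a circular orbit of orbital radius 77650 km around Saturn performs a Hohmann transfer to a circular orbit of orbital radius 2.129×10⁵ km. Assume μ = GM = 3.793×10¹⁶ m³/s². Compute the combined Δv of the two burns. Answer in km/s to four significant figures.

Δv_total ≈ 8.243 km/s

r₁ = 77650 km = 7.765×10⁷ m.
r₂ = 2.129×10⁵ km = 2.129×10⁸ m.
Transfer ellipse a_t = (r₁ + r₂)/2 = 1.453×10⁸ m.
At r₁: circular v_c1 = √(μ/r₁) = 22100 m/s; transfer-perikrone v_p = √[μ(2/r₁ − 1/a_t)] = 26760 m/s.
Δv₁ = v_p − v_c1 = 4654 m/s.
At r₂: circular v_c2 = √(μ/r₂) = 13350 m/s; transfer-apokrone v_a = √[μ(2/r₂ − 1/a_t)] = 9758 m/s.
Δv₂ = v_c2 − v_a = 3589 m/s.
Total Δv = Δv₁ + Δv₂ = 8243 m/s = 8.243 km/s.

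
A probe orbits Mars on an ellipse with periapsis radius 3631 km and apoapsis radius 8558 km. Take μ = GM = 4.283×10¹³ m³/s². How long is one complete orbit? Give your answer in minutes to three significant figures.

Semi-major axis a = (r_p + r_a)/2 = (3631.0 + 8558.0)/2 = 6094.5 km = 6.094×10⁶ m.
By Kepler's third law T = 2π√(a³/μ) = 2π × 2.299×10³ = 1.444×10⁴ s.
= 240.7 minutes.

T ≈ 241 minutes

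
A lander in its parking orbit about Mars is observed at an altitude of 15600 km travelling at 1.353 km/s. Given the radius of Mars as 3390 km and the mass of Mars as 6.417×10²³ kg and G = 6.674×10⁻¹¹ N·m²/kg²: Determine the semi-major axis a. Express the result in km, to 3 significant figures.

a ≈ 16000 km

μ = GM = 6.674×10⁻¹¹ × 6.417×10²³ = 4.283×10¹³ m³/s².
r = 3390 + 15600 = 18990 km = 1.899×10⁷ m.
Specific orbital energy ε = v²/2 − μ/r = (1353)²/2 − 4.283×10¹³/1.899×10⁷ = -1.340×10⁶ J/kg.
Since ε = −μ/(2a), a = −μ/(2ε) = 1.598×10⁷ m = 15981 km.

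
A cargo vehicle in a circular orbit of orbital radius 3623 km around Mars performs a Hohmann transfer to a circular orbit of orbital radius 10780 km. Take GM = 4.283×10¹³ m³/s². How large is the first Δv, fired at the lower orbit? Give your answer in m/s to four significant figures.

r₁ = 3623 km = 3.623×10⁶ m.
r₂ = 10780 km = 1.078×10⁷ m.
Transfer ellipse a_t = (r₁ + r₂)/2 = 7.202×10⁶ m.
At r₁: circular v_c1 = √(μ/r₁) = 3438 m/s; transfer-periapsis v_p = √[μ(2/r₁ − 1/a_t)] = 4207 m/s.
Δv₁ = v_p − v_c1 = 768.4 m/s.

Δv ≈ 768.4 m/s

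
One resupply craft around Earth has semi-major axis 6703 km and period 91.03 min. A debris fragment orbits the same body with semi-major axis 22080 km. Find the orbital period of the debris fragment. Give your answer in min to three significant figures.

T₂ ≈ 544 min

Kepler's third law: T² ∝ a³, so T₂ = T₁ (a₂/a₁)^(3/2).
a₂/a₁ = 3.294, (a₂/a₁)^(3/2) = 5.979.
T₂ = 91.03 × 5.979 = 544.2 min.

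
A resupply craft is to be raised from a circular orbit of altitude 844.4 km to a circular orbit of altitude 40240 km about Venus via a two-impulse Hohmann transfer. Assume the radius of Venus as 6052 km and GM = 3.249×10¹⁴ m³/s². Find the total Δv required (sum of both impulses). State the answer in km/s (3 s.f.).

r₁ = 6052 + 844.4 = 6896.4 km = 6.8964×10⁶ m.
r₂ = 6052 + 40240 = 46292 km = 4.6292×10⁷ m.
Transfer ellipse a_t = (r₁ + r₂)/2 = 2.659×10⁷ m.
At r₁: circular v_c1 = √(μ/r₁) = 6864 m/s; transfer-periapsis v_p = √[μ(2/r₁ − 1/a_t)] = 9056 m/s.
Δv₁ = v_p − v_c1 = 2192 m/s.
At r₂: circular v_c2 = √(μ/r₂) = 2649 m/s; transfer-apoapsis v_a = √[μ(2/r₂ − 1/a_t)] = 1349 m/s.
Δv₂ = v_c2 − v_a = 1300 m/s.
Total Δv = Δv₁ + Δv₂ = 3492 m/s = 3.492 km/s.

Δv_total ≈ 3.49 km/s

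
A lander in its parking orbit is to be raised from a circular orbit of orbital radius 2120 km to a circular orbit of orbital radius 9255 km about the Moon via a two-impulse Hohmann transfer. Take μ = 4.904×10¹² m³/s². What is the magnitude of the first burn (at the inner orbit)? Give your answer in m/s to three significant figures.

Δv ≈ 419 m/s

r₁ = 2120 km = 2.120×10⁶ m.
r₂ = 9255 km = 9.255×10⁶ m.
Transfer ellipse a_t = (r₁ + r₂)/2 = 5.688×10⁶ m.
At r₁: circular v_c1 = √(μ/r₁) = 1521 m/s; transfer-perilune v_p = √[μ(2/r₁ − 1/a_t)] = 1940 m/s.
Δv₁ = v_p − v_c1 = 419.2 m/s.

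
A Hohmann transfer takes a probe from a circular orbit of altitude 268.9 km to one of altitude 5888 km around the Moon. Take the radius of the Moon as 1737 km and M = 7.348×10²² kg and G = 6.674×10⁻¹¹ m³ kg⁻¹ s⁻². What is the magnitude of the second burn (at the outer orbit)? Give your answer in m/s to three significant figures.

Δv ≈ 284 m/s

μ = GM = 6.674×10⁻¹¹ × 7.348×10²² = 4.904×10¹² m³/s².
r₁ = 1737 + 268.9 = 2005.9 km = 2.0059×10⁶ m.
r₂ = 1737 + 5888 = 7625.0 km = 7.6250×10⁶ m.
Transfer ellipse a_t = (r₁ + r₂)/2 = 4.815×10⁶ m.
At r₁: circular v_c1 = √(μ/r₁) = 1564 m/s; transfer-perilune v_p = √[μ(2/r₁ − 1/a_t)] = 1968 m/s.
At r₂: circular v_c2 = √(μ/r₂) = 802.0 m/s; transfer-apolune v_a = √[μ(2/r₂ − 1/a_t)] = 517.6 m/s.
Δv₂ = v_c2 − v_a = 284.4 m/s.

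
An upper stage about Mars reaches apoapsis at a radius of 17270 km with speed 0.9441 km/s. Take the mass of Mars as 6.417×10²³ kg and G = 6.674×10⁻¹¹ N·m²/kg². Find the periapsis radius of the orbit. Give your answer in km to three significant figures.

μ = GM = 6.674×10⁻¹¹ × 6.417×10²³ = 4.283×10¹³ m³/s².
r_a = 1.727×10⁷ m.
Specific energy ε = v²/2 − μ/r = -2.034×10⁶ J/kg, so a = −μ/(2ε) = 1.053×10⁷ m.
The apsides satisfy r_p + r_a = 2a, so the periapsis radius is 2a − r_a = 3.784×10⁶ m = 3783.6 km.

periapsis radius ≈ 3780 km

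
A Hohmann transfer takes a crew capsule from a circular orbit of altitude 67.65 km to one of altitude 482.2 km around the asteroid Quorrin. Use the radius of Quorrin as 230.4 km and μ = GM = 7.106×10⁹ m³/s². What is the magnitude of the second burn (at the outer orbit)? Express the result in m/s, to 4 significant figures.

r₁ = 230.4 + 67.65 = 298.05 km = 2.9805×10⁵ m.
r₂ = 230.4 + 482.2 = 712.60 km = 7.1260×10⁵ m.
Transfer ellipse a_t = (r₁ + r₂)/2 = 5.053×10⁵ m.
At r₁: circular v_c1 = √(μ/r₁) = 154.4 m/s; transfer-periapsis v_p = √[μ(2/r₁ − 1/a_t)] = 183.4 m/s.
At r₂: circular v_c2 = √(μ/r₂) = 99.86 m/s; transfer-apoapsis v_a = √[μ(2/r₂ − 1/a_t)] = 76.69 m/s.
Δv₂ = v_c2 − v_a = 23.17 m/s.

Δv ≈ 23.17 m/s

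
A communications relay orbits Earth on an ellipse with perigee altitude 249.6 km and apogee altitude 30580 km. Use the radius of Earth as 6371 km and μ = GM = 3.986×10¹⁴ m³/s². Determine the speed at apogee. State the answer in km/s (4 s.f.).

v ≈ 1.811 km/s

r_p = 6371 + 249.6 = 6620.6 km = 6.6206×10⁶ m.
r_a = 6371 + 30580 = 36951 km = 3.6951×10⁷ m.
Semi-major axis a = (r_p + r_a)/2 = 21786 km = 2.179×10⁷ m.
Vis-viva: v² = μ(2/r − 1/a) = 3.986×10¹⁴ × (5.413×10⁻⁸ − 4.590×10⁻⁸) = 3.278×10⁶ m²/s².
v = 1811 m/s = 1.811 km/s.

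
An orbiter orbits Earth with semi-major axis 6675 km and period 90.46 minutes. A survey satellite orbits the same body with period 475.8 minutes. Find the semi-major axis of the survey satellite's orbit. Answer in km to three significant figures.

a₂ ≈ 20200 km

Kepler's third law: a³ ∝ T², so a₂ = a₁ (T₂/T₁)^(2/3).
T₂/T₁ = 5.260, (T₂/T₁)^(2/3) = 3.024.
a₂ = 6675 × 3.024 = 20190 km.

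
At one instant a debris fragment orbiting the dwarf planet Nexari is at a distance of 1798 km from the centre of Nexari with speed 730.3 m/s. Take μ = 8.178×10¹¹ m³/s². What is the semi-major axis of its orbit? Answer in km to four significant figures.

r = 1.798×10⁶ m.
Vis-viva rearranged: 1/a = 2/r − v²/μ = 1.112×10⁻⁶ − 6.522×10⁻⁷ = 4.602×10⁻⁷ m⁻¹.
a = 2.173×10⁶ m = 2173.0 km.

a ≈ 2173 km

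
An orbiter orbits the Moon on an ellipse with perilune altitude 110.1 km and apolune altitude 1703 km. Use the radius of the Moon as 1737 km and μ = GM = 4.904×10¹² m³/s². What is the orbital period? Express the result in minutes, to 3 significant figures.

T ≈ 203 minutes

r_p = 1737 + 110.1 = 1847.1 km = 1.8471×10⁶ m.
r_a = 1737 + 1703 = 3440.0 km = 3.4400×10⁶ m.
Semi-major axis a = (r_p + r_a)/2 = (1847.1 + 3440.0)/2 = 2643.6 km = 2.644×10⁶ m.
By Kepler's third law T = 2π√(a³/μ) = 2π × 1.941×10³ = 1.220×10⁴ s.
= 203.3 minutes.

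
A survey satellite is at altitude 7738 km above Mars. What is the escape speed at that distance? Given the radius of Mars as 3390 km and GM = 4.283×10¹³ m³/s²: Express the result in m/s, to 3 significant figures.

r = 3390 + 7738 = 11128 km = 1.1128×10⁷ m.
Escape speed v_esc = √(2μ/r) = √(2 × 4.283×10¹³ / 1.113×10⁷) = √(7.698×10⁶) = 2774 m/s.

v_esc ≈ 2770 m/s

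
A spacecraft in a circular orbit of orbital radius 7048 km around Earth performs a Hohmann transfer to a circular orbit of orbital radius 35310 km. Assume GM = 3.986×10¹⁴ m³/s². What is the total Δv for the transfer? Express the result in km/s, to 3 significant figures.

r₁ = 7048 km = 7.048×10⁶ m.
r₂ = 35310 km = 3.531×10⁷ m.
Transfer ellipse a_t = (r₁ + r₂)/2 = 2.118×10⁷ m.
At r₁: circular v_c1 = √(μ/r₁) = 7520 m/s; transfer-perigee v_p = √[μ(2/r₁ − 1/a_t)] = 9710 m/s.
Δv₁ = v_p − v_c1 = 2190 m/s.
At r₂: circular v_c2 = √(μ/r₂) = 3360 m/s; transfer-apogee v_a = √[μ(2/r₂ − 1/a_t)] = 1938 m/s.
Δv₂ = v_c2 − v_a = 1422 m/s.
Total Δv = Δv₁ + Δv₂ = 3612 m/s = 3.612 km/s.

Δv_total ≈ 3.61 km/s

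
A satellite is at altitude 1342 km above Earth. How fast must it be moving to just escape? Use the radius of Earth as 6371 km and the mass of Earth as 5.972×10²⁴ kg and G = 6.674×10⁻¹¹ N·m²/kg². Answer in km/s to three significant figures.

μ = GM = 6.674×10⁻¹¹ × 5.972×10²⁴ = 3.986×10¹⁴ m³/s².
r = 6371 + 1342 = 7713.0 km = 7.7130×10⁶ m.
Escape speed v_esc = √(2μ/r) = √(2 × 3.986×10¹⁴ / 7.713×10⁶) = √(1.034×10⁸) = 10170 m/s.
= 10.17 km/s.

v_esc ≈ 10.2 km/s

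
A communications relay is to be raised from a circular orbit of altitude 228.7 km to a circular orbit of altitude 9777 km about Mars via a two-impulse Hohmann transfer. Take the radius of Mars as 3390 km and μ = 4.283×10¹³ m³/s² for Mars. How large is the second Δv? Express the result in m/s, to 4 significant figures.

r₁ = 3390 + 228.7 = 3618.7 km = 3.6187×10⁶ m.
r₂ = 3390 + 9777 = 13167 km = 1.3167×10⁷ m.
Transfer ellipse a_t = (r₁ + r₂)/2 = 8.393×10⁶ m.
At r₁: circular v_c1 = √(μ/r₁) = 3440 m/s; transfer-periapsis v_p = √[μ(2/r₁ − 1/a_t)] = 4309 m/s.
At r₂: circular v_c2 = √(μ/r₂) = 1804 m/s; transfer-apoapsis v_a = √[μ(2/r₂ − 1/a_t)] = 1184 m/s.
Δv₂ = v_c2 − v_a = 619.3 m/s.

Δv ≈ 619.3 m/s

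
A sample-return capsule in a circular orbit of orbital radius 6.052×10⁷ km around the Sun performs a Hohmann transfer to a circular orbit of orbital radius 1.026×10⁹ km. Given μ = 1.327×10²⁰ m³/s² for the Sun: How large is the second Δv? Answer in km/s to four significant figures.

Δv ≈ 7.577 km/s

r₁ = 6.052×10⁷ km = 6.052×10¹⁰ m.
r₂ = 1.026×10⁹ km = 1.026×10¹² m.
Transfer ellipse a_t = (r₁ + r₂)/2 = 5.433×10¹¹ m.
At r₁: circular v_c1 = √(μ/r₁) = 46830 m/s; transfer-perihelion v_p = √[μ(2/r₁ − 1/a_t)] = 64350 m/s.
At r₂: circular v_c2 = √(μ/r₂) = 11370 m/s; transfer-aphelion v_a = √[μ(2/r₂ − 1/a_t)] = 3796 m/s.
Δv₂ = v_c2 − v_a = 7577 m/s.
= 7.577 km/s.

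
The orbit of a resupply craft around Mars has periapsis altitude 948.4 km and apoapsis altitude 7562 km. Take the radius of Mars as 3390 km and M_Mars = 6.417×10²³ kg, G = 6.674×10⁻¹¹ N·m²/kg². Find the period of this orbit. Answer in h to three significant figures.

μ = GM = 6.674×10⁻¹¹ × 6.417×10²³ = 4.283×10¹³ m³/s².
r_p = 3390 + 948.4 = 4338.4 km = 4.3384×10⁶ m.
r_a = 3390 + 7562 = 10952 km = 1.0952×10⁷ m.
Semi-major axis a = (r_p + r_a)/2 = (4338.4 + 10952)/2 = 7645.2 km = 7.645×10⁶ m.
By Kepler's third law T = 2π√(a³/μ) = 2π × 3.230×10³ = 2.030×10⁴ s.
= 5.638 h.

T ≈ 5.64 h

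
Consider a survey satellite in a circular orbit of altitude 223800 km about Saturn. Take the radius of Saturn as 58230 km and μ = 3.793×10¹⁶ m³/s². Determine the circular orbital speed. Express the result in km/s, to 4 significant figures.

v ≈ 11.60 km/s

r = 58230 + 223800 = 282030 km = 2.8203×10⁸ m.
For a circular orbit v = √(μ/r) = √(3.793×10¹⁶ / 2.820×10⁸) = √(1.345×10⁸) = 11600 m/s.
That is 11.60 km/s.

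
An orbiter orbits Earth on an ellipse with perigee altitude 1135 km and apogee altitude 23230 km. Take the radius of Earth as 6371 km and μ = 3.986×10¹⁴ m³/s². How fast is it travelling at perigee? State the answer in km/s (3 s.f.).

r_p = 6371 + 1135 = 7506.0 km = 7.5060×10⁶ m.
r_a = 6371 + 23230 = 29601 km = 2.9601×10⁷ m.
Semi-major axis a = (r_p + r_a)/2 = 18554 km = 1.855×10⁷ m.
Vis-viva: v² = μ(2/r − 1/a) = 3.986×10¹⁴ × (2.665×10⁻⁷ − 5.390×10⁻⁸) = 8.472×10⁷ m²/s².
v = 9205 m/s = 9.205 km/s.

v ≈ 9.20 km/s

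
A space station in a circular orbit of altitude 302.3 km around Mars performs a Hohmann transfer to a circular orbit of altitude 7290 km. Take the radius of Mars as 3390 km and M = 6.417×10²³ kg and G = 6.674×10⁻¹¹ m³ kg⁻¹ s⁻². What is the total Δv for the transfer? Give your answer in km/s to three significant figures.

μ = GM = 6.674×10⁻¹¹ × 6.417×10²³ = 4.283×10¹³ m³/s².
r₁ = 3390 + 302.3 = 3692.3 km = 3.6923×10⁶ m.
r₂ = 3390 + 7290 = 10680 km = 1.0680×10⁷ m.
Transfer ellipse a_t = (r₁ + r₂)/2 = 7.186×10⁶ m.
At r₁: circular v_c1 = √(μ/r₁) = 3406 m/s; transfer-periapsis v_p = √[μ(2/r₁ − 1/a_t)] = 4152 m/s.
Δv₁ = v_p − v_c1 = 746.2 m/s.
At r₂: circular v_c2 = √(μ/r₂) = 2003 m/s; transfer-apoapsis v_a = √[μ(2/r₂ − 1/a_t)] = 1435 m/s.
Δv₂ = v_c2 − v_a = 567.1 m/s.
Total Δv = Δv₁ + Δv₂ = 1313 m/s = 1.313 km/s.

Δv_total ≈ 1.31 km/s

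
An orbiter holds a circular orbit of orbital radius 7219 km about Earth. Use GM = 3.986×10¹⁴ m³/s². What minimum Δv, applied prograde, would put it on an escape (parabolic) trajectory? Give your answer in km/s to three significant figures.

Δv ≈ 3.08 km/s

r = 7219 km = 7.219×10⁶ m.
Circular speed v_c = √(μ/r) = 7431 m/s.
Escape speed v_esc = √(2μ/r) = √2 × v_c = 10510 m/s.
Δv = v_esc − v_c = 3078 m/s = 3.078 km/s.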